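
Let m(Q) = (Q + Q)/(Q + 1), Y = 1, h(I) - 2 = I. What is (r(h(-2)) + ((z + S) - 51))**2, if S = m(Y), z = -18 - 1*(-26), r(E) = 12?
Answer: 900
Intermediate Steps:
h(I) = 2 + I
m(Q) = 2*Q/(1 + Q) (m(Q) = (2*Q)/(1 + Q) = 2*Q/(1 + Q))
z = 8 (z = -18 + 26 = 8)
S = 1 (S = 2*1/(1 + 1) = 2*1/2 = 2*1*(1/2) = 1)
(r(h(-2)) + ((z + S) - 51))**2 = (12 + ((8 + 1) - 51))**2 = (12 + (9 - 51))**2 = (12 - 42)**2 = (-30)**2 = 900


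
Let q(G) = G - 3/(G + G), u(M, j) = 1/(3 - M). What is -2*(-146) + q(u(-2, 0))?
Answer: 2847/10 ≈ 284.70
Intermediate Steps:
q(G) = G - 3/(2*G)
-2*(-146) + q(u(-2, 0)) = -2*(-146) + (-1/(-3 - 2) - 3/(2*((-1/(-3 - 2))))) = 292 + (-1/(-5) - 3/(2*((-1/(-5))))) = 292 + (-1*(-⅕) - 3/(2*((-1*(-⅕))))) = 292 + (⅕ - 3/(2*⅕)) = 292 + (⅕ - 3/2*5) = 292 + (⅕ - 15/2) = 292 - 73/10 = 2847/10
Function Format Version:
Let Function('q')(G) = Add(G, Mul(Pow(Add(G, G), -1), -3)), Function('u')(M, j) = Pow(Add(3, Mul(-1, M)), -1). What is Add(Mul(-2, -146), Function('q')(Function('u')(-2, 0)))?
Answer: Rational(2847, 10) ≈ 284.70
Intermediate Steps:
Function('q')(G) = Add(G, Mul(Rational(-3, 2), Pow(G, -1))) (Function('q')(G) = Add(G, Mul(Pow(Mul(2, G), -1), -3)) = Add(G, Mul(Mul(Rational(1, 2), Pow(G, -1)), -3)) = Add(G, Mul(Rational(-3, 2), Pow(G, -1))))
Add(Mul(-2, -146), Function('q')(Function('u')(-2, 0))) = Add(Mul(-2, -146), Add(Mul(-1, Pow(Add(-3, -2), -1)), Mul(Rational(-3, 2), Pow(Mul(-1, Pow(Add(-3, -2), -1)), -1)))) = Add(292, Add(Mul(-1, Pow(-5, -1)), Mul(Rational(-3, 2), Pow(Mul(-1, Pow(-5, -1)), -1)))) = Add(292, Add(Mul(-1, Rational(-1, 5)), Mul(Rational(-3, 2), Pow(Mul(-1, Rational(-1, 5)), -1)))) = Add(292, Add(Rational(1, 5), Mul(Rational(-3, 2), Pow(Rational(1, 5), -1)))) = Add(292, Add(Rational(1, 5), Mul(Rational(-3, 2), 5))) = Add(292, Add(Rational(1, 5), Rational(-15, 2))) = Add(292, Rational(-73, 10)) = Rational(2847, 10)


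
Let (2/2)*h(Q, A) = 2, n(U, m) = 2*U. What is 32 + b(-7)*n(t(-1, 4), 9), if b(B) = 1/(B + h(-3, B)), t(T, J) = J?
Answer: 152/5 ≈ 30.400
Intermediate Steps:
h(Q, A) = 2
b(B) = 1/(2 + B) (b(B) = 1/(B + 2) = 1/(2 + B))
32 + b(-7)*n(t(-1, 4), 9) = 32 + (2*4)/(2 - 7) = 32 + 8/(-5) = 32 - ⅕*8 = 32 - 8/5 = 152/5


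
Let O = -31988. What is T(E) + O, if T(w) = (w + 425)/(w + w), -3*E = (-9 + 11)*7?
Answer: -896925/28 ≈ -32033.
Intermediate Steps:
E = -14/3 (E = -(-9 + 11)*7/3 = -2*7/3 = -⅓*14 = -14/3 ≈ -4.6667)
T(w) = (425 + w)/(2*w) (T(w) = (425 + w)/((2*w)) = (425 + w)*(1/(2*w)) = (425 + w)/(2*w))
T(E) + O = (425 - 14/3)/(2*(-14/3)) - 31988 = (½)*(-3/14)*(1261/3) - 31988 = -1261/28 - 31988 = -896925/28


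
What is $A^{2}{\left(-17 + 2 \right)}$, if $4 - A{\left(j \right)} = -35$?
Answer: $1521$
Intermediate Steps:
$A{\left(j \right)} = 39$ ($A{\left(j \right)} = 4 - -35 = 4 + 35 = 39$)
$A^{2}{\left(-17 + 2 \right)} = 39^{2} = 1521$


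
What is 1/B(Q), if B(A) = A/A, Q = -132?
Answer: 1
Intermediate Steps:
B(A) = 1
1/B(Q) = 1/1 = 1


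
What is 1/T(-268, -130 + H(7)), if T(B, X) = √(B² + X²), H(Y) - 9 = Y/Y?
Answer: √5389/21556 ≈ 0.0034055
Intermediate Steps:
H(Y) = 10 (H(Y) = 9 + Y/Y = 9 + 1 = 10)
1/T(-268, -130 + H(7)) = 1/(√((-268)² + (-130 + 10)²)) = 1/(√(71824 + (-120)²)) = 1/(√(71824 + 14400)) = 1/(√86224) = 1/(4*√5389) = √5389/21556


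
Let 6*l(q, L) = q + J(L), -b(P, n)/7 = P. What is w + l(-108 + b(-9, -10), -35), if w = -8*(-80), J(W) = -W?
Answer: 1915/3 ≈ 638.33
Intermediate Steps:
b(P, n) = -7*P
w = 640
l(q, L) = -L/6 + q/6 (l(q, L) = (q - L)/6 = -L/6 + q/6)
w + l(-108 + b(-9, -10), -35) = 640 + (-⅙*(-35) + (-108 - 7*(-9))/6) = 640 + (35/6 + (-108 + 63)/6) = 640 + (35/6 + (⅙)*(-45)) = 640 + (35/6 - 15/2) = 640 - 5/3 = 1915/3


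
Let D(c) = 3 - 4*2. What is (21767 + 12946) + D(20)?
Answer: 34708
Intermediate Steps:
D(c) = -5 (D(c) = 3 - 8 = -5)
(21767 + 12946) + D(20) = (21767 + 12946) - 5 = 34713 - 5 = 34708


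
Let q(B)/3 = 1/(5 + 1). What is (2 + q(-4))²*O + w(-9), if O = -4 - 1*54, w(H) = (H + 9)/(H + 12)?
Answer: -725/2 ≈ -362.50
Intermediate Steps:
q(B) = ½ (q(B) = 3/(5 + 1) = 3/6 = 3*(⅙) = ½)
w(H) = (9 + H)/(12 + H)
O = -58 (O = -4 - 54 = -58)
(2 + q(-4))²*O + w(-9) = (2 + ½)²*(-58) + (9 - 9)/(12 - 9) = (5/2)²*(-58) + 0/3 = (25/4)*(-58) + (⅓)*0 = -725/2 + 0 = -725/2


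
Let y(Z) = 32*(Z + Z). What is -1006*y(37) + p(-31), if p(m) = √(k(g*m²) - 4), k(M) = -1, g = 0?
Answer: -2382208 + I*√5 ≈ -2.3822e+6 + 2.2361*I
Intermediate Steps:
y(Z) = 64*Z (y(Z) = 32*(2*Z) = 64*Z)
p(m) = I*√5 (p(m) = √(-1 - 4) = √(-5) = I*√5)
-1006*y(37) + p(-31) = -64384*37 + I*√5 = -1006*2368 + I*√5 = -2382208 + I*√5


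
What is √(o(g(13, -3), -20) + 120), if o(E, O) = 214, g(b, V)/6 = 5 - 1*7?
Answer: √334 ≈ 18.276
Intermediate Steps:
g(b, V) = -12 (g(b, V) = 6*(5 - 1*7) = 6*(5 - 7) = 6*(-2) = -12)
√(o(g(13, -3), -20) + 120) = √(214 + 120) = √334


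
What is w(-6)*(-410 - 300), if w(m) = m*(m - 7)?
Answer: -55380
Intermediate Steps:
w(m) = m*(-7 + m)
w(-6)*(-410 - 300) = (-6*(-7 - 6))*(-410 - 300) = -6*(-13)*(-710) = 78*(-710) = -55380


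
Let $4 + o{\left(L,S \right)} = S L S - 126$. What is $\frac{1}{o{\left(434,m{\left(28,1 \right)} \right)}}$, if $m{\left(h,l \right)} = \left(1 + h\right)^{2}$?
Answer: $\frac{1}{306959824} \approx 3.2578 \cdot 10^{-9}$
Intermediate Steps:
$o{\left(L,S \right)} = -130 + L S^{2}$ ($o{\left(L,S \right)} = -4 + \left(S L S - 126\right) = -4 + \left(L S S - 126\right) = -4 + \left(L S^{2} - 126\right) = -4 + \left(-126 + L S^{2}\right) = -130 + L S^{2}$)
$\frac{1}{o{\left(434,m{\left(28,1 \right)} \right)}} = \frac{1}{-130 + 434 \left(\left(1 + 28\right)^{2}\right)^{2}} = \frac{1}{-130 + 434 \left(29^{2}\right)^{2}} = \frac{1}{-130 + 434 \cdot 841^{2}} = \frac{1}{-130 + 434 \cdot 707281} = \frac{1}{-130 + 306959954} = \frac{1}{306959824}$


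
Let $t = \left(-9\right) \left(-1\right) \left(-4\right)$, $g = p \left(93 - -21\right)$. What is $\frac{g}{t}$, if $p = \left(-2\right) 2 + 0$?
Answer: $\frac{38}{3} \approx 12.667$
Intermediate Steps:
$p = -4$ ($p = -4 + 0 = -4$)
$g = -456$ ($g = - 4 \left(93 - -21\right) = - 4 \left(93 + 21\right) = \left(-4\right) 114 = -456$)
$t = -36$ ($t = 9 \left(-4\right) = -36$)
$\frac{g}{t} = - \frac{456}{-36} = \left(-456\right) \left(- \frac{1}{36}\right) = \frac{38}{3}$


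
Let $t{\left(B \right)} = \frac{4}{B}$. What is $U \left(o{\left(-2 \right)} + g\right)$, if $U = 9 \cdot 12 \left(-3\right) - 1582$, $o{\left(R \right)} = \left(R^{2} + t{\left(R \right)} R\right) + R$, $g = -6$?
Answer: $0$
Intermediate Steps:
$o{\left(R \right)} = 4 + R + R^{2}$ ($o{\left(R \right)} = \left(R^{2} + \frac{4}{R} R\right) + R = \left(R^{2} + 4\right) + R = \left(4 + R^{2}\right) + R = 4 + R + R^{2}$)
$U = -1906$ ($U = 108 \left(-3\right) - 1582 = -324 - 1582 = -1906$)
$U \left(o{\left(-2 \right)} + g\right) = - 1906 \left(\left(4 - 2 \left(1 - 2\right)\right) - 6\right) = - 1906 \left(\left(4 - -2\right) - 6\right) = - 1906 \left(\left(4 + 2\right) - 6\right) = - 1906 \left(6 - 6\right) = \left(-1906\right) 0 = 0$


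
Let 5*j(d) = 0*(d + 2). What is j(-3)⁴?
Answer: 0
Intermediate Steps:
j(d) = 0 (j(d) = (0*(d + 2))/5 = (0*(2 + d))/5 = (⅕)*0 = 0)
j(-3)⁴ = 0⁴ = 0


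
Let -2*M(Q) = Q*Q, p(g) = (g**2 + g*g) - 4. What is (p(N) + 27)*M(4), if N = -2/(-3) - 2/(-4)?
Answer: -1852/9 ≈ -205.78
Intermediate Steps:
N = 7/6 (N = -2*(-1/3) - 2*(-1/4) = 2/3 + 1/2 = 7/6 ≈ 1.1667)
p(g) = -4 + 2*g**2 (p(g) = (g**2 + g**2) - 4 = 2*g**2 - 4 = -4 + 2*g**2)
M(Q) = -Q**2/2 (M(Q) = -Q*Q/2 = -Q**2/2)
(p(N) + 27)*M(4) = ((-4 + 2*(7/6)**2) + 27)*(-1/2*4**2) = ((-4 + 2*(49/36)) + 27)*(-1/2*16) = ((-4 + 49/18) + 27)*(-8) = (-23/18 + 27)*(-8) = (463/18)*(-8) = -1852/9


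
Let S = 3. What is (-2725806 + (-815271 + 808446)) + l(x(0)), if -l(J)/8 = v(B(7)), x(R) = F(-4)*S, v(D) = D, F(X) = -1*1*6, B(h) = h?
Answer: -2732687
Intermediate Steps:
F(X) = -6 (F(X) = -1*6 = -6)
x(R) = -18 (x(R) = -6*3 = -18)
l(J) = -56 (l(J) = -8*7 = -56)
(-2725806 + (-815271 + 808446)) + l(x(0)) = (-2725806 + (-815271 + 808446)) - 56 = (-2725806 - 6825) - 56 = -2732631 - 56 = -2732687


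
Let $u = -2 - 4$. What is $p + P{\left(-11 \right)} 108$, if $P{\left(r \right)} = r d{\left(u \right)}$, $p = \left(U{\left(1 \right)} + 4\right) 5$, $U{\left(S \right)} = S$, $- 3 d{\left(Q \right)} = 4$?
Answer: $1609$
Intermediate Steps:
$u = -6$
$d{\left(Q \right)} = - \frac{4}{3}$ ($d{\left(Q \right)} = \left(- \frac{1}{3}\right) 4 = - \frac{4}{3}$)
$p = 25$ ($p = \left(1 + 4\right) 5 = 5 \cdot 5 = 25$)
$P{\left(r \right)} = - \frac{4 r}{3}$ ($P{\left(r \right)} = r \left(- \frac{4}{3}\right) = - \frac{4 r}{3}$)
$p + P{\left(-11 \right)} 108 = 25 + \left(- \frac{4}{3}\right) \left(-11\right) 108 = 25 + \frac{44}{3} \cdot 108 = 25 + 1584 = 1609$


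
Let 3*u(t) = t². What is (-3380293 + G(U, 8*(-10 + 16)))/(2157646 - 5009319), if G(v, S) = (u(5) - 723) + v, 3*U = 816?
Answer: 10142207/8555019 ≈ 1.1855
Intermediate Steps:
U = 272 (U = (⅓)*816 = 272)
u(t) = t²/3
G(v, S) = -2144/3 + v (G(v, S) = ((⅓)*5² - 723) + v = ((⅓)*25 - 723) + v = (25/3 - 723) + v = -2144/3 + v)
(-3380293 + G(U, 8*(-10 + 16)))/(2157646 - 5009319) = (-3380293 + (-2144/3 + 272))/(2157646 - 5009319) = (-3380293 - 1328/3)/(-2851673) = -10142207/3*(-1/2851673) = 10142207/8555019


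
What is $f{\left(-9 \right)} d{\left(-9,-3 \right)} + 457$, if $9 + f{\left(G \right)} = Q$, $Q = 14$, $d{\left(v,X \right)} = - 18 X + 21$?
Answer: $832$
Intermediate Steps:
$d{\left(v,X \right)} = 21 - 18 X$
$f{\left(G \right)} = 5$ ($f{\left(G \right)} = -9 + 14 = 5$)
$f{\left(-9 \right)} d{\left(-9,-3 \right)} + 457 = 5 \left(21 - -54\right) + 457 = 5 \left(21 + 54\right) + 457 = 5 \cdot 75 + 457 = 375 + 457 = 832$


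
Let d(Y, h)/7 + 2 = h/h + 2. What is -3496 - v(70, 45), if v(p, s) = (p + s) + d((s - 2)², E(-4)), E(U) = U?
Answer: -3618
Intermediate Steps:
d(Y, h) = 7 (d(Y, h) = -14 + 7*(h/h + 2) = -14 + 7*(1 + 2) = -14 + 7*3 = -14 + 21 = 7)
v(p, s) = 7 + p + s (v(p, s) = (p + s) + 7 = 7 + p + s)
-3496 - v(70, 45) = -3496 - (7 + 70 + 45) = -3496 - 1*122 = -3496 - 122 = -3618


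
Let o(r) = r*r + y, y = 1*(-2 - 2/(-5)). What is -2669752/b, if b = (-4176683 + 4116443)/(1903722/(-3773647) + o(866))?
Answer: 787037680239401901/23679634925 ≈ 3.3237e+7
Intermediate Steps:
y = -8/5 (y = 1*(-2 - 2*(-⅕)) = 1*(-2 + ⅖) = 1*(-8/5) = -8/5 ≈ -1.6000)
o(r) = -8/5 + r² (o(r) = r*r - 8/5 = r² - 8/5 = -8/5 + r²)
b = -189437079400/2358384389979 (b = (-4176683 + 4116443)/(1903722/(-3773647) + (-8/5 + 866²)) = -60240/(1903722*(-1/3773647) + (-8/5 + 749956)) = -60240/(-1903722/3773647 + 3749772/5) = -60240/14150306339874/18868235 = -60240*18868235/14150306339874 = -189437079400/2358384389979 ≈ -0.080325)
-2669752/b = -2669752/(-189437079400/2358384389979) = -2669752*(-2358384389979/189437079400) = 787037680239401901/23679634925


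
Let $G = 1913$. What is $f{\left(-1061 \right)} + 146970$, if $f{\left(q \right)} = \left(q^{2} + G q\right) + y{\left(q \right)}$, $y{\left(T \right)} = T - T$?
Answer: $-757002$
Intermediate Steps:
$y{\left(T \right)} = 0$
$f{\left(q \right)} = q^{2} + 1913 q$ ($f{\left(q \right)} = \left(q^{2} + 1913 q\right) + 0 = q^{2} + 1913 q$)
$f{\left(-1061 \right)} + 146970 = - 1061 \left(1913 - 1061\right) + 146970 = \left(-1061\right) 852 + 146970 = -903972 + 146970 = -757002$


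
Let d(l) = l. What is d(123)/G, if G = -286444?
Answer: -123/286444 ≈ -0.00042940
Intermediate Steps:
d(123)/G = 123/(-286444) = 123*(-1/286444) = -123/286444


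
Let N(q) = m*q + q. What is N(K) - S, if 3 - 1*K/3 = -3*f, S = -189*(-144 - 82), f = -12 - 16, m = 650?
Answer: -200907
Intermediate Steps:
f = -28
S = 42714 (S = -189*(-226) = 42714)
K = -243 (K = 9 - (-9)*(-28) = 9 - 3*84 = 9 - 252 = -243)
N(q) = 651*q (N(q) = 650*q + q = 651*q)
N(K) - S = 651*(-243) - 1*42714 = -158193 - 42714 = -200907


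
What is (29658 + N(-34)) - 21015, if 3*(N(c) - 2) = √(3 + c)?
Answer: 8645 + I*√31/3 ≈ 8645.0 + 1.8559*I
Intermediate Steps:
N(c) = 2 + √(3 + c)/3
(29658 + N(-34)) - 21015 = (29658 + (2 + √(3 - 34)/3)) - 21015 = (29658 + (2 + √(-31)/3)) - 21015 = (29658 + (2 + (I*√31)/3)) - 21015 = (29658 + (2 + I*√31/3)) - 21015 = (29660 + I*√31/3) - 21015 = 8645 + I*√31/3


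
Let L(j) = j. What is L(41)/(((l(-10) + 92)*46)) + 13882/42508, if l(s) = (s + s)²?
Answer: 1926343/5866104 ≈ 0.32839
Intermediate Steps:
l(s) = 4*s² (l(s) = (2*s)² = 4*s²)
L(41)/(((l(-10) + 92)*46)) + 13882/42508 = 41/(((4*(-10)² + 92)*46)) + 13882/42508 = 41/(((4*100 + 92)*46)) + 13882*(1/42508) = 41/(((400 + 92)*46)) + 6941/21254 = 41/((492*46)) + 6941/21254 = 41/22632 + 6941/21254 = 41*(1/22632) + 6941/21254 = 1/552 + 6941/21254 = 1926343/5866104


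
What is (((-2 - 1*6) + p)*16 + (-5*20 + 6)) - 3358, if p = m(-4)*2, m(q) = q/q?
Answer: -3548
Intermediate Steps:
m(q) = 1
p = 2 (p = 1*2 = 2)
(((-2 - 1*6) + p)*16 + (-5*20 + 6)) - 3358 = (((-2 - 1*6) + 2)*16 + (-5*20 + 6)) - 3358 = (((-2 - 6) + 2)*16 + (-100 + 6)) - 3358 = ((-8 + 2)*16 - 94) - 3358 = (-6*16 - 94) - 3358 = (-96 - 94) - 3358 = -190 - 3358 = -3548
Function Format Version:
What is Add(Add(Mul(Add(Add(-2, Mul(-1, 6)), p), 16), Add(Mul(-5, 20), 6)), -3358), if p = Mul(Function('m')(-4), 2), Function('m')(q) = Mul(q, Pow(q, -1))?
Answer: -3548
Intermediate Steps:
Function('m')(q) = 1
p = 2 (p = Mul(1, 2) = 2)
Add(Add(Mul(Add(Add(-2, Mul(-1, 6)), p), 16), Add(Mul(-5, 20), 6)), -3358) = Add(Add(Mul(Add(Add(-2, Mul(-1, 6)), 2), 16), Add(Mul(-5, 20), 6)), -3358) = Add(Add(Mul(Add(Add(-2, -6), 2), 16), Add(-100, 6)), -3358) = Add(Add(Mul(Add(-8, 2), 16), -94), -3358) = Add(Add(Mul(-6, 16), -94), -3358) = Add(Add(-96, -94), -3358) = Add(-190, -3358) = -3548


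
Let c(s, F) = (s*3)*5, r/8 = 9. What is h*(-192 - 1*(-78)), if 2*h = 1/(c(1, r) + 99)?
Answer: -½ ≈ -0.50000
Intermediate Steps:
r = 72 (r = 8*9 = 72)
c(s, F) = 15*s (c(s, F) = (3*s)*5 = 15*s)
h = 1/228 (h = 1/(2*(15*1 + 99)) = 1/(2*(15 + 99)) = (½)/114 = (½)*(1/114) = 1/228 ≈ 0.0043860)
h*(-192 - 1*(-78)) = (-192 - 1*(-78))/228 = (-192 + 78)/228 = (1/228)*(-114) = -½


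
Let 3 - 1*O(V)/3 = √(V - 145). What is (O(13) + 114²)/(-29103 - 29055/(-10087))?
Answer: -43727145/97844302 + 10087*I*√33/48922151 ≈ -0.44691 + 0.0011844*I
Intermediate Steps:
O(V) = 9 - 3*√(-145 + V) (O(V) = 9 - 3*√(V - 145) = 9 - 3*√(-145 + V))
(O(13) + 114²)/(-29103 - 29055/(-10087)) = ((9 - 3*√(-145 + 13)) + 114²)/(-29103 - 29055/(-10087)) = ((9 - 6*I*√33) + 12996)/(-29103 - 29055*(-1/10087)) = ((9 - 6*I*√33) + 12996)/(-29103 + 29055/10087) = ((9 - 6*I*√33) + 12996)/(-293532906/10087) = (13005 - 6*I*√33)*(-10087/293532906) = -43727145/97844302 + 10087*I*√33/48922151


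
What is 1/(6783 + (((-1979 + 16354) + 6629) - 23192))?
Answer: 1/4595 ≈ 0.00021763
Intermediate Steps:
1/(6783 + (((-1979 + 16354) + 6629) - 23192)) = 1/(6783 + ((14375 + 6629) - 23192)) = 1/(6783 + (21004 - 23192)) = 1/(6783 - 2188) = 1/4595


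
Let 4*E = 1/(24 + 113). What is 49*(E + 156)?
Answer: 4188961/548 ≈ 7644.1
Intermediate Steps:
E = 1/548 (E = 1/(4*(24 + 113)) = (1/4)/137 = (1/4)*(1/137) = 1/548 ≈ 0.0018248)
49*(E + 156) = 49*(1/548 + 156) = 49*(85489/548) = 4188961/548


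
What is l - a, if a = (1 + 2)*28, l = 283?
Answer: 199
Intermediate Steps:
a = 84 (a = 3*28 = 84)
l - a = 283 - 1*84 = 283 - 84 = 199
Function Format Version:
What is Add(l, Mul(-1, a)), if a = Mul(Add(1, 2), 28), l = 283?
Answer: 199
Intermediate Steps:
a = 84 (a = Mul(3, 28) = 84)
Add(l, Mul(-1, a)) = Add(283, Mul(-1, 84)) = Add(283, -84) = 199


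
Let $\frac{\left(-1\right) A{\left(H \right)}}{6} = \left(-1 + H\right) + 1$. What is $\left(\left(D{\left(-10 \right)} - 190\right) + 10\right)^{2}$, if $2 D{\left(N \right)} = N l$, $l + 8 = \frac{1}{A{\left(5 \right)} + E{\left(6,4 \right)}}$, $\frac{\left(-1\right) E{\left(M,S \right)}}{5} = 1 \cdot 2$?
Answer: $\frac{1252161}{64} \approx 19565.0$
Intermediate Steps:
$A{\left(H \right)} = - 6 H$ ($A{\left(H \right)} = - 6 \left(\left(-1 + H\right) + 1\right) = - 6 H$)
$E{\left(M,S \right)} = -10$ ($E{\left(M,S \right)} = - 5 \cdot 1 \cdot 2 = \left(-5\right) 2 = -10$)
$l = - \frac{321}{40}$ ($l = -8 + \frac{1}{\left(-6\right) 5 - 10} = -8 + \frac{1}{-30 - 10} = -8 + \frac{1}{-40} = -8 - \frac{1}{40} = - \frac{321}{40} \approx -8.025$)
$D{\left(N \right)} = - \frac{321 N}{80}$ ($D{\left(N \right)} = \frac{N \left(- \frac{321}{40}\right)}{2} = \frac{\left(- \frac{321}{40}\right) N}{2} = - \frac{321 N}{80}$)
$\left(\left(D{\left(-10 \right)} - 190\right) + 10\right)^{2} = \left(\left(\left(- \frac{321}{80}\right) \left(-10\right) - 190\right) + 10\right)^{2} = \left(\left(\frac{321}{8} - 190\right) + 10\right)^{2} = \left(- \frac{1199}{8} + 10\right)^{2} = \left(- \frac{1119}{8}\right)^{2} = \frac{1252161}{64}$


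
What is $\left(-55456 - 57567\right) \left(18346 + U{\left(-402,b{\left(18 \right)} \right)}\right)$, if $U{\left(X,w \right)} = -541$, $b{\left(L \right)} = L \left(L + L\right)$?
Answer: $-2012374515$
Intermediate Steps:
$b{\left(L \right)} = 2 L^{2}$ ($b{\left(L \right)} = L 2 L = 2 L^{2}$)
$\left(-55456 - 57567\right) \left(18346 + U{\left(-402,b{\left(18 \right)} \right)}\right) = \left(-55456 - 57567\right) \left(18346 - 541\right) = \left(-113023\right) 17805 = -2012374515$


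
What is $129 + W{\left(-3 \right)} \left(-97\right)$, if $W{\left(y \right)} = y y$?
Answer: $-744$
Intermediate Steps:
$W{\left(y \right)} = y^{2}$
$129 + W{\left(-3 \right)} \left(-97\right) = 129 + \left(-3\right)^{2} \left(-97\right) = 129 + 9 \left(-97\right) = 129 - 873 = -744$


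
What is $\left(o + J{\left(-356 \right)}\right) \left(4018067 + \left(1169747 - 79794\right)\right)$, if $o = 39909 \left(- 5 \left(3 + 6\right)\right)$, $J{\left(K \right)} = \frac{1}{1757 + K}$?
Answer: $- \frac{12852099634890080}{1401} \approx -9.1735 \cdot 10^{12}$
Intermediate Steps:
$o = -1795905$ ($o = 39909 \left(\left(-5\right) 9\right) = 39909 \left(-45\right) = -1795905$)
$\left(o + J{\left(-356 \right)}\right) \left(4018067 + \left(1169747 - 79794\right)\right) = \left(-1795905 + \frac{1}{1757 - 356}\right) \left(4018067 + \left(1169747 - 79794\right)\right) = \left(-1795905 + \frac{1}{1401}\right) \left(4018067 + \left(1169747 - 79794\right)\right) = \left(-1795905 + \frac{1}{1401}\right) \left(4018067 + 1089953\right) = \left(- \frac{2516062904}{1401}\right) 5108020 = - \frac{12852099634890080}{1401}$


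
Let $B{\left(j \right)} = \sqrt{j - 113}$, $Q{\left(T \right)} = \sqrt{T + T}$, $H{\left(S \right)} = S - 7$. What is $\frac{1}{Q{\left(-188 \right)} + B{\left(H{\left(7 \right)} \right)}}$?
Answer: $- \frac{i}{\sqrt{113} + 2 \sqrt{94}} \approx - 0.03331 i$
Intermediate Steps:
$H{\left(S \right)} = -7 + S$
$Q{\left(T \right)} = \sqrt{2} \sqrt{T}$ ($Q{\left(T \right)} = \sqrt{2 T} = \sqrt{2} \sqrt{T}$)
$B{\left(j \right)} = \sqrt{-113 + j}$
$\frac{1}{Q{\left(-188 \right)} + B{\left(H{\left(7 \right)} \right)}} = \frac{1}{\sqrt{2} \sqrt{-188} + \sqrt{-113 + \left(-7 + 7\right)}} = \frac{1}{\sqrt{2} \cdot 2 i \sqrt{47} + \sqrt{-113 + 0}} = \frac{1}{2 i \sqrt{94} + \sqrt{-113}} = \frac{1}{2 i \sqrt{94} + i \sqrt{113}} = \frac{1}{i \sqrt{113} + 2 i \sqrt{94}}$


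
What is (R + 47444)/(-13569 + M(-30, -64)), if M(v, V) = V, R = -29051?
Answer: -18393/13633 ≈ -1.3492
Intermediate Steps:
(R + 47444)/(-13569 + M(-30, -64)) = (-29051 + 47444)/(-13569 - 64) = 18393/(-13633) = 18393*(-1/13633) = -18393/13633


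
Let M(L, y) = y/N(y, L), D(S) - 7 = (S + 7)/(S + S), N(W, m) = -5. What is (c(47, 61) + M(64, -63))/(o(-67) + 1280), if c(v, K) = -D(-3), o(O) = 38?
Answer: 47/9885 ≈ 0.0047547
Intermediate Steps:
D(S) = 7 + (7 + S)/(2*S) (D(S) = 7 + (S + 7)/(S + S) = 7 + (7 + S)/((2*S)) = 7 + (7 + S)*(1/(2*S)) = 7 + (7 + S)/(2*S))
M(L, y) = -y/5 (M(L, y) = y/(-5) = y*(-⅕) = -y/5)
c(v, K) = -19/3 (c(v, K) = -(7 + 15*(-3))/(2*(-3)) = -(-1)*(7 - 45)/(2*3) = -(-1)*(-38)/(2*3) = -1*19/3 = -19/3)
(c(47, 61) + M(64, -63))/(o(-67) + 1280) = (-19/3 - ⅕*(-63))/(38 + 1280) = (-19/3 + 63/5)/1318 = (94/15)*(1/1318) = 47/9885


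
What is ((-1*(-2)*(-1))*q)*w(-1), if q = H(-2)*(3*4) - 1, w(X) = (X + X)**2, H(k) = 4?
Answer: -376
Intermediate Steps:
w(X) = 4*X**2 (w(X) = (2*X)**2 = 4*X**2)
q = 47 (q = 4*(3*4) - 1 = 4*12 - 1 = 48 - 1 = 47)
((-1*(-2)*(-1))*q)*w(-1) = ((-1*(-2)*(-1))*47)*(4*(-1)**2) = ((2*(-1))*47)*(4*1) = -2*47*4 = -94*4 = -376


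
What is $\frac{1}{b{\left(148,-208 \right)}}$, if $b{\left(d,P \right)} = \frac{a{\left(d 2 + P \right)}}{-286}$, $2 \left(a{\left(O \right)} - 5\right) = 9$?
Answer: $- \frac{572}{19} \approx -30.105$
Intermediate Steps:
$a{\left(O \right)} = \frac{19}{2}$ ($a{\left(O \right)} = 5 + \frac{1}{2} \cdot 9 = 5 + \frac{9}{2} = \frac{19}{2}$)
$b{\left(d,P \right)} = - \frac{19}{572}$ ($b{\left(d,P \right)} = \frac{19}{2 \left(-286\right)} = \frac{19}{2} \left(- \frac{1}{286}\right) = - \frac{19}{572}$)
$\frac{1}{b{\left(148,-208 \right)}} = \frac{1}{- \frac{19}{572}} = - \frac{572}{19}$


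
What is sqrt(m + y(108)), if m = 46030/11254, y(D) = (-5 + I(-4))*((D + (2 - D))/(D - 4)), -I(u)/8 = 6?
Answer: sqrt(65729757899)/146302 ≈ 1.7524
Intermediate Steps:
I(u) = -48 (I(u) = -8*6 = -48)
y(D) = -106/(-4 + D) (y(D) = (-5 - 48)*((D + (2 - D))/(D - 4)) = -106/(-4 + D))
m = 23015/5627 (m = 46030*(1/11254) = 23015/5627 ≈ 4.0901)
sqrt(m + y(108)) = sqrt(23015/5627 - 106/(-4 + 108)) = sqrt(23015/5627 - 106/104) = sqrt(23015/5627 - 106*1/104) = sqrt(23015/5627 - 53/52) = sqrt(898549/292604) = sqrt(65729757899)/146302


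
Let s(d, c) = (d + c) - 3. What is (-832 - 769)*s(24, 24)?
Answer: -72045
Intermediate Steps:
s(d, c) = -3 + c + d (s(d, c) = (c + d) - 3 = -3 + c + d)
(-832 - 769)*s(24, 24) = (-832 - 769)*(-3 + 24 + 24) = -1601*45 = -72045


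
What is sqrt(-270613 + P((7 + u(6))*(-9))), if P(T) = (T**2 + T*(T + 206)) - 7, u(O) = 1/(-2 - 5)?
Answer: 2*I*sqrt(3377519)/7 ≈ 525.09*I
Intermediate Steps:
u(O) = -1/7 (u(O) = 1/(-7) = -1/7)
P(T) = -7 + T**2 + T*(206 + T) (P(T) = (T**2 + T*(206 + T)) - 7 = -7 + T**2 + T*(206 + T))
sqrt(-270613 + P((7 + u(6))*(-9))) = sqrt(-270613 + (-7 + 2*((7 - 1/7)*(-9))**2 + 206*((7 - 1/7)*(-9)))) = sqrt(-270613 + (-7 + 2*((48/7)*(-9))**2 + 206*((48/7)*(-9)))) = sqrt(-270613 + (-7 + 2*(-432/7)**2 + 206*(-432/7))) = sqrt(-270613 + (-7 + 2*(186624/49) - 88992/7)) = sqrt(-270613 + (-7 + 373248/49 - 88992/7)) = sqrt(-270613 - 250039/49) = sqrt(-13510076/49) = 2*I*sqrt(3377519)/7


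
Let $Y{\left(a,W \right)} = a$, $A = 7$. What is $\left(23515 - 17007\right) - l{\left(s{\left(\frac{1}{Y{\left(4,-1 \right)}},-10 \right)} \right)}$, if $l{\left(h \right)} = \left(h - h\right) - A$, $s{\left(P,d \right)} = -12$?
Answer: $6515$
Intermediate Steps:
$l{\left(h \right)} = -7$ ($l{\left(h \right)} = \left(h - h\right) - 7 = 0 - 7 = -7$)
$\left(23515 - 17007\right) - l{\left(s{\left(\frac{1}{Y{\left(4,-1 \right)}},-10 \right)} \right)} = \left(23515 - 17007\right) - -7 = \left(23515 - 17007\right) + 7 = 6508 + 7 = 6515$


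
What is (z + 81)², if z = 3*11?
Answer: 12996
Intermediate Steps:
z = 33
(z + 81)² = (33 + 81)² = 114² = 12996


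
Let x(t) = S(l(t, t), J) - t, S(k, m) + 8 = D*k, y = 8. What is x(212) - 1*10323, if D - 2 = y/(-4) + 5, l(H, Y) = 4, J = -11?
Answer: -10523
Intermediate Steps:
D = 5 (D = 2 + (8/(-4) + 5) = 2 + (8*(-1/4) + 5) = 2 + (-2 + 5) = 2 + 3 = 5)
S(k, m) = -8 + 5*k
x(t) = 12 - t (x(t) = (-8 + 5*4) - t = (-8 + 20) - t = 12 - t)
x(212) - 1*10323 = (12 - 1*212) - 1*10323 = (12 - 212) - 10323 = -200 - 10323 = -10523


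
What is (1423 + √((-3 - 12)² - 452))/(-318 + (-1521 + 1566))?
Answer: -1423/273 - I*√227/273 ≈ -5.2125 - 0.055189*I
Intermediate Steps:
(1423 + √((-3 - 12)² - 452))/(-318 + (-1521 + 1566)) = (1423 + √((-15)² - 452))/(-318 + 45) = (1423 + √(225 - 452))/(-273) = (1423 + √(-227))*(-1/273) = (1423 + I*√227)*(-1/273) = -1423/273 - I*√227/273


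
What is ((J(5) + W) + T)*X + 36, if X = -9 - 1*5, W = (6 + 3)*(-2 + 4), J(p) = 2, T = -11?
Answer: -90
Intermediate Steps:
W = 18 (W = 9*2 = 18)
X = -14 (X = -9 - 5 = -14)
((J(5) + W) + T)*X + 36 = ((2 + 18) - 11)*(-14) + 36 = (20 - 11)*(-14) + 36 = 9*(-14) + 36 = -126 + 36 = -90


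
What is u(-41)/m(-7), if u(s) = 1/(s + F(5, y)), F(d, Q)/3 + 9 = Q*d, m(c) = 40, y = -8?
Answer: -1/7520 ≈ -0.00013298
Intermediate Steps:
F(d, Q) = -27 + 3*Q*d (F(d, Q) = -27 + 3*(Q*d) = -27 + 3*Q*d)
u(s) = 1/(-147 + s) (u(s) = 1/(s + (-27 + 3*(-8)*5)) = 1/(s + (-27 - 120)) = 1/(s - 147) = 1/(-147 + s))
u(-41)/m(-7) = 1/(-147 - 41*40) = (1/40)/(-188) = -1/188*1/40 = -1/7520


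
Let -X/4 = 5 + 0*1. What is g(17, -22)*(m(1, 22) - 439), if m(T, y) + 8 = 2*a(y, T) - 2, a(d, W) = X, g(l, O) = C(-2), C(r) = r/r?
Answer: -489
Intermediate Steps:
C(r) = 1
g(l, O) = 1
X = -20 (X = -4*(5 + 0*1) = -4*(5 + 0) = -4*5 = -20)
a(d, W) = -20
m(T, y) = -50 (m(T, y) = -8 + (2*(-20) - 2) = -8 + (-40 - 2) = -8 - 42 = -50)
g(17, -22)*(m(1, 22) - 439) = 1*(-50 - 439) = 1*(-489) = -489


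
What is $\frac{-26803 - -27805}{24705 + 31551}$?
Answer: $\frac{167}{9376} \approx 0.017811$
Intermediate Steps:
$\frac{-26803 - -27805}{24705 + 31551} = \frac{-26803 + 27805}{56256} = 1002 \cdot \frac{1}{56256} = \frac{167}{9376}$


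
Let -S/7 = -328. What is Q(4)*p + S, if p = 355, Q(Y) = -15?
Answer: -3029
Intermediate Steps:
S = 2296 (S = -7*(-328) = 2296)
Q(4)*p + S = -15*355 + 2296 = -5325 + 2296 = -3029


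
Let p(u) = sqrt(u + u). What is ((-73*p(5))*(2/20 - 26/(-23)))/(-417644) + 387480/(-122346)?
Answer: -64580/20391 + 20659*sqrt(10)/96058120 ≈ -3.1664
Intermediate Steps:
p(u) = sqrt(2)*sqrt(u) (p(u) = sqrt(2*u) = sqrt(2)*sqrt(u))
((-73*p(5))*(2/20 - 26/(-23)))/(-417644) + 387480/(-122346) = ((-73*sqrt(2)*sqrt(5))*(2/20 - 26/(-23)))/(-417644) + 387480/(-122346) = ((-73*sqrt(10))*(2*(1/20) - 26*(-1/23)))*(-1/417644) + 387480*(-1/122346) = ((-73*sqrt(10))*(1/10 + 26/23))*(-1/417644) - 64580/20391 = (-73*sqrt(10)*(283/230))*(-1/417644) - 64580/20391 = -20659*sqrt(10)/230*(-1/417644) - 64580/20391 = 20659*sqrt(10)/96058120 - 64580/20391 = -64580/20391 + 20659*sqrt(10)/96058120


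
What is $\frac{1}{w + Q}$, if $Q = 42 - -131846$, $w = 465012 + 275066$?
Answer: $\frac{1}{871966} \approx 1.1468 \cdot 10^{-6}$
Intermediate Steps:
$w = 740078$
$Q = 131888$ ($Q = 42 + 131846 = 131888$)
$\frac{1}{w + Q} = \frac{1}{740078 + 131888} = \frac{1}{871966}$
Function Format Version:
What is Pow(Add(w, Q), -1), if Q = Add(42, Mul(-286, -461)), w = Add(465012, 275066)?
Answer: Rational(1, 871966) ≈ 1.1468e-6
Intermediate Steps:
w = 740078
Q = 131888 (Q = Add(42, 131846) = 131888)
Pow(Add(w, Q), -1) = Pow(Add(740078, 131888), -1) = Pow(871966, -1) = Rational(1, 871966)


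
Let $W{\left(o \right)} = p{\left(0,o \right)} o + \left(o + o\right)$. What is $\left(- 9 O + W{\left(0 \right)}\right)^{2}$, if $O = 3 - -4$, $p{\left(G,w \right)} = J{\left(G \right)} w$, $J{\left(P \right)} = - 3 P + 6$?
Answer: $3969$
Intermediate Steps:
$J{\left(P \right)} = 6 - 3 P$
$p{\left(G,w \right)} = w \left(6 - 3 G\right)$ ($p{\left(G,w \right)} = \left(6 - 3 G\right) w = w \left(6 - 3 G\right)$)
$O = 7$ ($O = 3 + 4 = 7$)
$W{\left(o \right)} = 2 o + 6 o^{2}$ ($W{\left(o \right)} = 3 o \left(2 - 0\right) o + \left(o + o\right) = 3 o \left(2 + 0\right) o + 2 o = 3 o 2 o + 2 o = 6 o o + 2 o = 6 o^{2} + 2 o = 2 o + 6 o^{2}$)
$\left(- 9 O + W{\left(0 \right)}\right)^{2} = \left(\left(-9\right) 7 + 2 \cdot 0 \left(1 + 3 \cdot 0\right)\right)^{2} = \left(-63 + 2 \cdot 0 \left(1 + 0\right)\right)^{2} = \left(-63 + 2 \cdot 0 \cdot 1\right)^{2} = \left(-63 + 0\right)^{2} = \left(-63\right)^{2} = 3969$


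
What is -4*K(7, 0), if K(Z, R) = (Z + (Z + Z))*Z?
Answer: -588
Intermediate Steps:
K(Z, R) = 3*Z² (K(Z, R) = (Z + 2*Z)*Z = (3*Z)*Z = 3*Z²)
-4*K(7, 0) = -12*7² = -12*49 = -4*147 = -588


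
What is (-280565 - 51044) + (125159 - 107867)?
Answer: -314317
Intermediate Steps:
(-280565 - 51044) + (125159 - 107867) = -331609 + 17292 = -314317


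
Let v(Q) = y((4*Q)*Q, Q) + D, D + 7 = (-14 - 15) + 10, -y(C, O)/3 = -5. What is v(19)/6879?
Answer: -11/6879 ≈ -0.0015991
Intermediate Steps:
y(C, O) = 15 (y(C, O) = -3*(-5) = 15)
D = -26 (D = -7 + ((-14 - 15) + 10) = -7 + (-29 + 10) = -7 - 19 = -26)
v(Q) = -11 (v(Q) = 15 - 26 = -11)
v(19)/6879 = -11/6879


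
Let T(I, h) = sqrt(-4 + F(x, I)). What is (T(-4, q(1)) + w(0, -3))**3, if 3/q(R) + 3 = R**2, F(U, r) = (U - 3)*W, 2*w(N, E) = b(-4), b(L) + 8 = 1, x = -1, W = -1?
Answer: -343/8 ≈ -42.875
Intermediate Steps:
b(L) = -7 (b(L) = -8 + 1 = -7)
w(N, E) = -7/2 (w(N, E) = (1/2)*(-7) = -7/2)
F(U, r) = 3 - U (F(U, r) = (U - 3)*(-1) = (-3 + U)*(-1) = 3 - U)
q(R) = 3/(-3 + R**2)
T(I, h) = 0 (T(I, h) = sqrt(-4 + (3 - 1*(-1))) = sqrt(-4 + (3 + 1)) = sqrt(-4 + 4) = sqrt(0) = 0)
(T(-4, q(1)) + w(0, -3))**3 = (0 - 7/2)**3 = (-7/2)**3 = -343/8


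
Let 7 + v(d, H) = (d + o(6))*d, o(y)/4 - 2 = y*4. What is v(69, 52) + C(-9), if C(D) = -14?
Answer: 11916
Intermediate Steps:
o(y) = 8 + 16*y (o(y) = 8 + 4*(y*4) = 8 + 4*(4*y) = 8 + 16*y)
v(d, H) = -7 + d*(104 + d) (v(d, H) = -7 + (d + (8 + 16*6))*d = -7 + (d + (8 + 96))*d = -7 + (d + 104)*d = -7 + (104 + d)*d = -7 + d*(104 + d))
v(69, 52) + C(-9) = (-7 + 69² + 104*69) - 14 = (-7 + 4761 + 7176) - 14 = 11930 - 14 = 11916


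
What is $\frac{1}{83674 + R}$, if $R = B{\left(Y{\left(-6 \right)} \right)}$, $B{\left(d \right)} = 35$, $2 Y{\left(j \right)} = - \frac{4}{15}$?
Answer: $\frac{1}{83709} \approx 1.1946 \cdot 10^{-5}$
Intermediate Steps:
$Y{\left(j \right)} = - \frac{2}{15}$ ($Y{\left(j \right)} = \frac{\left(-4\right) \frac{1}{15}}{2} = \frac{1}{2} \left(- \frac{4}{15}\right) = - \frac{2}{15}$)
$R = 35$
$\frac{1}{83674 + R} = \frac{1}{83674 + 35} = \frac{1}{83709}$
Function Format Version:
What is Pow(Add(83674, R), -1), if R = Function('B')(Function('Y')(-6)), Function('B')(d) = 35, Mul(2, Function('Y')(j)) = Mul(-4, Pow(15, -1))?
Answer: Rational(1, 83709) ≈ 1.1946e-5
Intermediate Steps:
Function('Y')(j) = Rational(-2, 15) (Function('Y')(j) = Mul(Rational(1, 2), Mul(-4, Pow(15, -1))) = Mul(Rational(1, 2), Mul(-4, Rational(1, 15))) = Mul(Rational(1, 2), Rational(-4, 15)) = Rational(-2, 15))
R = 35
Pow(Add(83674, R), -1) = Pow(Add(83674, 35), -1) = Pow(83709, -1) = Rational(1, 83709)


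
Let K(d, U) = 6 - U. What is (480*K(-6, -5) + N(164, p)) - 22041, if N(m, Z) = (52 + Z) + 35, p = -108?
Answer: -16782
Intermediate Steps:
N(m, Z) = 87 + Z
(480*K(-6, -5) + N(164, p)) - 22041 = (480*(6 - 1*(-5)) + (87 - 108)) - 22041 = (480*(6 + 5) - 21) - 22041 = (480*11 - 21) - 22041 = (5280 - 21) - 22041 = 5259 - 22041 = -16782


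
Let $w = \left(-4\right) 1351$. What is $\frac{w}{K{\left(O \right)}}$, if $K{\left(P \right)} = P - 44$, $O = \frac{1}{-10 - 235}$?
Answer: $\frac{1323980}{10781} \approx 122.81$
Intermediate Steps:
$w = -5404$
$O = - \frac{1}{245}$ ($O = \frac{1}{-245} = - \frac{1}{245} \approx -0.0040816$)
$K{\left(P \right)} = -44 + P$
$\frac{w}{K{\left(O \right)}} = - \frac{5404}{-44 - \frac{1}{245}} = - \frac{5404}{- \frac{10781}{245}} = \left(-5404\right) \left(- \frac{245}{10781}\right) = \frac{1323980}{10781}$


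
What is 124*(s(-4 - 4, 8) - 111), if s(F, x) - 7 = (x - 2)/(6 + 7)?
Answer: -166904/13 ≈ -12839.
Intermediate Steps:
s(F, x) = 89/13 + x/13 (s(F, x) = 7 + (x - 2)/(6 + 7) = 7 + (-2 + x)/13 = 7 + (-2 + x)*(1/13) = 7 + (-2/13 + x/13) = 89/13 + x/13)
124*(s(-4 - 4, 8) - 111) = 124*((89/13 + (1/13)*8) - 111) = 124*((89/13 + 8/13) - 111) = 124*(97/13 - 111) = 124*(-1346/13) = -166904/13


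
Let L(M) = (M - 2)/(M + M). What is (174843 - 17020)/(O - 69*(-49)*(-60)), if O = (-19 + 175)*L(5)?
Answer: -789115/1014066 ≈ -0.77817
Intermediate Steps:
L(M) = (-2 + M)/(2*M) (L(M) = (-2 + M)/((2*M)) = (-2 + M)*(1/(2*M)) = (-2 + M)/(2*M))
O = 234/5 (O = (-19 + 175)*((1/2)*(-2 + 5)/5) = 156*((1/2)*(1/5)*3) = 156*(3/10) = 234/5 ≈ 46.800)
(174843 - 17020)/(O - 69*(-49)*(-60)) = (174843 - 17020)/(234/5 - 69*(-49)*(-60)) = 157823/(234/5 + 3381*(-60)) = 157823/(234/5 - 202860) = 157823/(-1014066/5) = 157823*(-5/1014066) = -789115/1014066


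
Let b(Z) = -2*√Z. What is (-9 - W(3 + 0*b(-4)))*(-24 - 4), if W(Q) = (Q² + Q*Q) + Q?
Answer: 840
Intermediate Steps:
W(Q) = Q + 2*Q² (W(Q) = (Q² + Q²) + Q = 2*Q² + Q = Q + 2*Q²)
(-9 - W(3 + 0*b(-4)))*(-24 - 4) = (-9 - (3 + 0*(-4*I))*(1 + 2*(3 + 0*(-4*I))))*(-24 - 4) = (-9 - (3 + 0*(-4*I))*(1 + 2*(3 + 0*(-4*I))))*(-28) = (-9 - (3 + 0)*(1 + 2*(3 + 0)))*(-28) = (-9 - 3*(1 + 2*3))*(-28) = (-9 - 3*(1 + 6))*(-28) = (-9 - 3*7)*(-28) = (-9 - 1*21)*(-28) = (-9 - 21)*(-28) = -30*(-28) = 840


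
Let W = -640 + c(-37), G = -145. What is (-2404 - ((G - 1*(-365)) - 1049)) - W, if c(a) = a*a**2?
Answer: 49718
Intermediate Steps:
c(a) = a**3
W = -51293 (W = -640 + (-37)**3 = -640 - 50653 = -51293)
(-2404 - ((G - 1*(-365)) - 1049)) - W = (-2404 - ((-145 - 1*(-365)) - 1049)) - 1*(-51293) = (-2404 - ((-145 + 365) - 1049)) + 51293 = (-2404 - (220 - 1049)) + 51293 = (-2404 - 1*(-829)) + 51293 = (-2404 + 829) + 51293 = -1575 + 51293 = 49718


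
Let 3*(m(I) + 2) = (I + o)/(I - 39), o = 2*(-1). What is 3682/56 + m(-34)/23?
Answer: 441041/6716 ≈ 65.670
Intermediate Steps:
o = -2
m(I) = -2 + (-2 + I)/(3*(-39 + I)) (m(I) = -2 + ((I - 2)/(I - 39))/3 = -2 + ((-2 + I)/(-39 + I))/3 = -2 + (-2 + I)/(3*(-39 + I)))
3682/56 + m(-34)/23 = 3682/56 + ((232 - 5*(-34))/(3*(-39 - 34)))/23 = 3682*(1/56) + ((⅓)*(232 + 170)/(-73))*(1/23) = 263/4 + ((⅓)*(-1/73)*402)*(1/23) = 263/4 - 134/73*1/23 = 263/4 - 134/1679 = 441041/6716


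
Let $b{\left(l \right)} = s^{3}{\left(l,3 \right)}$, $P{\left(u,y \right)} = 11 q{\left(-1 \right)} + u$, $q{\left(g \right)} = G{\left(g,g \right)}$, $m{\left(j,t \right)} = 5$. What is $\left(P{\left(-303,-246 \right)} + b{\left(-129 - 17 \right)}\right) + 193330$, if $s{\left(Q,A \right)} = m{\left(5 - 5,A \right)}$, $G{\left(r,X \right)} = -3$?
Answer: $193119$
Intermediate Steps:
$q{\left(g \right)} = -3$
$s{\left(Q,A \right)} = 5$
$P{\left(u,y \right)} = -33 + u$ ($P{\left(u,y \right)} = 11 \left(-3\right) + u = -33 + u$)
$b{\left(l \right)} = 125$ ($b{\left(l \right)} = 5^{3} = 125$)
$\left(P{\left(-303,-246 \right)} + b{\left(-129 - 17 \right)}\right) + 193330 = \left(\left(-33 - 303\right) + 125\right) + 193330 = \left(-336 + 125\right) + 193330 = -211 + 193330 = 193119$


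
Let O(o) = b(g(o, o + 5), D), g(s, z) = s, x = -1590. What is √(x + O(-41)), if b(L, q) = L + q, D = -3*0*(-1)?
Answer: I*√1631 ≈ 40.386*I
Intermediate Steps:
D = 0 (D = 0*(-1) = 0)
O(o) = o (O(o) = o + 0 = o)
√(x + O(-41)) = √(-1590 - 41) = √(-1631) = I*√1631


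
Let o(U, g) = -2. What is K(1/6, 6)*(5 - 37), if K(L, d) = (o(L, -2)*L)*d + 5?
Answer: -96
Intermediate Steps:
K(L, d) = 5 - 2*L*d (K(L, d) = (-2*L)*d + 5 = -2*L*d + 5 = 5 - 2*L*d)
K(1/6, 6)*(5 - 37) = (5 - 2*6/6)*(5 - 37) = (5 - 2*⅙*6)*(-32) = (5 - 2)*(-32) = 3*(-32) = -96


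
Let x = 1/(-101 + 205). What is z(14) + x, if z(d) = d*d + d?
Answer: 21841/104 ≈ 210.01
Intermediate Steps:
z(d) = d + d² (z(d) = d² + d = d + d²)
x = 1/104 ≈ 0.0096154
z(14) + x = 14*(1 + 14) + 1/104 = 14*15 + 1/104 = 210 + 1/104 = 21841/104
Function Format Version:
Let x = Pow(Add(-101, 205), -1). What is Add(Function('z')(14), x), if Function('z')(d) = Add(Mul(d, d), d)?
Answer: Rational(21841, 104) ≈ 210.01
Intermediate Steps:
Function('z')(d) = Add(d, Pow(d, 2)) (Function('z')(d) = Add(Pow(d, 2), d) = Add(d, Pow(d, 2)))
x = Rational(1, 104) (x = Pow(104, -1) = Rational(1, 104) ≈ 0.0096154)
Add(Function('z')(14), x) = Add(Mul(14, Add(1, 14)), Rational(1, 104)) = Add(Mul(14, 15), Rational(1, 104)) = Add(210, Rational(1, 104)) = Rational(21841, 104)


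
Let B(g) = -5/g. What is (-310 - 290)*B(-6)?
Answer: -500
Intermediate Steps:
(-310 - 290)*B(-6) = (-310 - 290)*(-5/(-6)) = -(-3000)*(-1)/6 = -600*5/6 = -500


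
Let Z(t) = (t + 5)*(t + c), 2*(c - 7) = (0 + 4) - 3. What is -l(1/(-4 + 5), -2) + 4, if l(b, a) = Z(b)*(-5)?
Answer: 259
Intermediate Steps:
c = 15/2 (c = 7 + ((0 + 4) - 3)/2 = 7 + (4 - 3)/2 = 7 + (½)*1 = 7 + ½ = 15/2 ≈ 7.5000)
Z(t) = (5 + t)*(15/2 + t) (Z(t) = (t + 5)*(t + 15/2) = (5 + t)*(15/2 + t))
l(b, a) = -375/2 - 5*b² - 125*b/2 (l(b, a) = (75/2 + b² + 25*b/2)*(-5) = -375/2 - 5*b² - 125*b/2)
-l(1/(-4 + 5), -2) + 4 = -(-375/2 - 5/(-4 + 5)² - 125/(2*(-4 + 5))) + 4 = -(-375/2 - 5*(1/1)² - 125/2/1) + 4 = -(-375/2 - 5*1² - 125/2*1) + 4 = -(-375/2 - 5*1 - 125/2) + 4 = -(-375/2 - 5 - 125/2) + 4 = -1*(-255) + 4 = 255 + 4 = 259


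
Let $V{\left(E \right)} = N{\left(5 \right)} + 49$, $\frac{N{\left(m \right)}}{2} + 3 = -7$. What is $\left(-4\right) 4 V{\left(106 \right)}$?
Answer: $-464$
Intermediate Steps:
$N{\left(m \right)} = -20$ ($N{\left(m \right)} = -6 + 2 \left(-7\right) = -6 - 14 = -20$)
$V{\left(E \right)} = 29$ ($V{\left(E \right)} = -20 + 49 = 29$)
$\left(-4\right) 4 V{\left(106 \right)} = \left(-4\right) 4 \cdot 29 = \left(-16\right) 29 = -464$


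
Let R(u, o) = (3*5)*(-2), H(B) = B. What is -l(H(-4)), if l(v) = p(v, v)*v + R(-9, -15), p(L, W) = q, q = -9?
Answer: -6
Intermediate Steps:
R(u, o) = -30 (R(u, o) = 15*(-2) = -30)
p(L, W) = -9
l(v) = -30 - 9*v (l(v) = -9*v - 30 = -30 - 9*v)
-l(H(-4)) = -(-30 - 9*(-4)) = -(-30 + 36) = -1*6 = -6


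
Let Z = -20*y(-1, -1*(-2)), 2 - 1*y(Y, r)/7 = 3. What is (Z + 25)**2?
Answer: 27225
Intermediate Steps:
y(Y, r) = -7 (y(Y, r) = 14 - 7*3 = 14 - 21 = -7)
Z = 140 (Z = -20*(-7) = 140)
(Z + 25)**2 = (140 + 25)**2 = 165**2 = 27225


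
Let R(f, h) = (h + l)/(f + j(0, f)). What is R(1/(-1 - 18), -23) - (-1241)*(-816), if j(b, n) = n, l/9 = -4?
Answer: -2024191/2 ≈ -1.0121e+6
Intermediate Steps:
l = -36 (l = 9*(-4) = -36)
R(f, h) = (-36 + h)/(2*f) (R(f, h) = (h - 36)/(f + f) = (-36 + h)/((2*f)) = (-36 + h)*(1/(2*f)) = (-36 + h)/(2*f))
R(1/(-1 - 18), -23) - (-1241)*(-816) = (-36 - 23)/(2*(1/(-1 - 18))) - (-1241)*(-816) = (1/2)*(-59)/1/(-19) - 1241*816 = (1/2)*(-59)/(-1/19) - 1012656 = (1/2)*(-19)*(-59) - 1012656 = 1121/2 - 1012656 = -2024191/2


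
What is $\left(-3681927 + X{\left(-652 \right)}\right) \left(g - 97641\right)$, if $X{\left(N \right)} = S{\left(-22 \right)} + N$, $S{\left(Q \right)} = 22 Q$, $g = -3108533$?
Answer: $11808540830962$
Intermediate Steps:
$X{\left(N \right)} = -484 + N$ ($X{\left(N \right)} = 22 \left(-22\right) + N = -484 + N$)
$\left(-3681927 + X{\left(-652 \right)}\right) \left(g - 97641\right) = \left(-3681927 - 1136\right) \left(-3108533 - 97641\right) = \left(-3681927 - 1136\right) \left(-3206174\right) = \left(-3683063\right) \left(-3206174\right) = 11808540830962$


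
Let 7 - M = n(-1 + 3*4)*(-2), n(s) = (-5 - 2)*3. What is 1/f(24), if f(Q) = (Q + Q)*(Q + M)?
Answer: -1/528 ≈ -0.0018939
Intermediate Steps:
n(s) = -21 (n(s) = -7*3 = -21)
M = -35 (M = 7 - (-21)*(-2) = 7 - 1*42 = 7 - 42 = -35)
f(Q) = 2*Q*(-35 + Q) (f(Q) = (Q + Q)*(Q - 35) = (2*Q)*(-35 + Q) = 2*Q*(-35 + Q))
1/f(24) = 1/(2*24*(-35 + 24)) = 1/(2*24*(-11)) = 1/(-528) = -1/528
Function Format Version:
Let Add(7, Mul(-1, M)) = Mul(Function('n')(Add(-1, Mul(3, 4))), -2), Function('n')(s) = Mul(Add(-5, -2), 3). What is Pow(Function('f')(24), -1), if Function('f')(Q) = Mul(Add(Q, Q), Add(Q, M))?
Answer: Rational(-1, 528) ≈ -0.0018939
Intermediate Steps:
Function('n')(s) = -21 (Function('n')(s) = Mul(-7, 3) = -21)
M = -35 (M = Add(7, Mul(-1, Mul(-21, -2))) = Add(7, Mul(-1, 42)) = Add(7, -42) = -35)
Function('f')(Q) = Mul(2, Q, Add(-35, Q)) (Function('f')(Q) = Mul(Add(Q, Q), Add(Q, -35)) = Mul(Mul(2, Q), Add(-35, Q)) = Mul(2, Q, Add(-35, Q)))
Pow(Function('f')(24), -1) = Pow(Mul(2, 24, Add(-35, 24)), -1) = Pow(Mul(2, 24, -11), -1) = Pow(-528, -1) = Rational(-1, 528)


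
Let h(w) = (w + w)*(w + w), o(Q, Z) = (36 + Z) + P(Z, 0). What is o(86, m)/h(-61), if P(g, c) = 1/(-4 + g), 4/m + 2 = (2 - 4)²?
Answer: 75/29768 ≈ 0.0025195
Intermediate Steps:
m = 2 (m = 4/(-2 + (2 - 4)²) = 4/(-2 + (-2)²) = 4/(-2 + 4) = 4/2 = 4*(½) = 2)
o(Q, Z) = 36 + Z + 1/(-4 + Z) (o(Q, Z) = (36 + Z) + 1/(-4 + Z) = 36 + Z + 1/(-4 + Z))
h(w) = 4*w² (h(w) = (2*w)*(2*w) = 4*w²)
o(86, m)/h(-61) = ((1 + (-4 + 2)*(36 + 2))/(-4 + 2))/((4*(-61)²)) = ((1 - 2*38)/(-2))/((4*3721)) = -(1 - 76)/2/14884 = -½*(-75)*(1/14884) = (75/2)*(1/14884) = 75/29768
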